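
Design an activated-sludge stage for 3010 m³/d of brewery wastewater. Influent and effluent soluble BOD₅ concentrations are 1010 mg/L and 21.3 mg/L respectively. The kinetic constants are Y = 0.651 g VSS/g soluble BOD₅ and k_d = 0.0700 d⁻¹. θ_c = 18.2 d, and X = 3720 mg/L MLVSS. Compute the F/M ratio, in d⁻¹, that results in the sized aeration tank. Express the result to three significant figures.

Steady-state biomass mass balance: V·X·(1 + k_d·θ_c) = Y·Q·(S₀ − S)·θ_c, so V = 0.651 × 3010 × (1010 − 21.3) × 18.2 / [3720 × (1 + 0.0700 × 18.2)] = 3.53×10^7 / 8459 = 4168 m³.
F/M = applied load / biomass = Q·S₀/(V·X) = 3010 × 1010 / (4168 × 3720) = 0.1961 d⁻¹.

F/M ≈ 0.196 d⁻¹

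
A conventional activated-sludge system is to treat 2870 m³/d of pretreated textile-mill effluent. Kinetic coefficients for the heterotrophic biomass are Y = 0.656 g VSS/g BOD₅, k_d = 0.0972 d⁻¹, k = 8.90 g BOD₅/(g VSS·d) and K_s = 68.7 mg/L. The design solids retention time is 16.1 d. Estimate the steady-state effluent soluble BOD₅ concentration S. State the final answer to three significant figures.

S ≈ 1.93 mg/L

For a completely mixed reactor with recycle the Lawrence–McCarty relation gives S = K_s·(1 + k_d·θ_c) / [θ_c·(Y·k − k_d) − 1] = 68.7 × (1 + 0.0972 × 16.1) / [16.1 × (0.656 × 8.90 − 0.0972) − 1] = 176.2 / 91.43 = 1.927 mg/L.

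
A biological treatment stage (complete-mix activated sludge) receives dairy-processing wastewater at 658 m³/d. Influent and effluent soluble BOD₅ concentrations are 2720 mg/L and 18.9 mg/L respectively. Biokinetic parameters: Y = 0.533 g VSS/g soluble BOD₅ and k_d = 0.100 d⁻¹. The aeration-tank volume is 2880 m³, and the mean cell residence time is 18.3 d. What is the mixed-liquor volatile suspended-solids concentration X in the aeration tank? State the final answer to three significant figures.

X ≈ 2130 mg/L

From V·X·(1 + k_d·θ_c) = Y·Q·(S₀ − S)·θ_c: X = 0.533 × 658 × (2720 − 18.9) × 18.3 / [2880 × (1 + 0.100 × 18.3)] = 2127 mg/L.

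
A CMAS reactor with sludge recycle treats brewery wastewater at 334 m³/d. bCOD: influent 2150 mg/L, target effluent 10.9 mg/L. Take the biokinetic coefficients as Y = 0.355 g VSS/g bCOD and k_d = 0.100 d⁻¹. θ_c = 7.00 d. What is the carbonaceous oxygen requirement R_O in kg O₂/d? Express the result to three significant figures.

R_O ≈ 503 kg O₂/d

Correct the yield for decay: Y_obs = Y/(1 + k_d θ_c) = 0.355 / (1 + 0.100 × 7.00) = 0.355 / 1.700 = 0.2088.
Q·(S₀ − S) = 334 × (2150 − 10.9) × 10⁻³ = 714.5 kg/d removed.
P_X = Y_obs·Q·(S₀ − S) = 0.2088 × 714.5 = 149.2 kg VSS/d.
R_O = Q·ΔS − 1.42 P_X = 714.5 − 211.9 = 502.6 kg O₂/d.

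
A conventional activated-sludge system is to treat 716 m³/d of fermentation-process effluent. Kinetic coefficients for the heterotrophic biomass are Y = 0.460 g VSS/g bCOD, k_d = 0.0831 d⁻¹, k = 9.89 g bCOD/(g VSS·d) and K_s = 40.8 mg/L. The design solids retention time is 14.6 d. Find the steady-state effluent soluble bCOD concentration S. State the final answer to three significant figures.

From the Monod/SRT balance for a CMAS, S = K_s·(1+k_d θ_c)/[θ_c·(Y k − k_d) − 1] = 40.8 × (1 + 0.0831 × 14.6) / [14.6 × (0.460 × 9.89 − 0.0831) − 1] = 90.30 / 64.21 = 1.406 mg/L.

S ≈ 1.41 mg/L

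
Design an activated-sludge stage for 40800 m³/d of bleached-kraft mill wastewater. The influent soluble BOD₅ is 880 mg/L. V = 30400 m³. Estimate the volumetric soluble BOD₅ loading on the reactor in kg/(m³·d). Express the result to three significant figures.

L_v ≈ 1.18 kg soluble BOD₅/(m³·d)

L_v = Q S₀ / V = 40800 × 880 × 10⁻³ / 30400 = 1.181 kg/(m³·d).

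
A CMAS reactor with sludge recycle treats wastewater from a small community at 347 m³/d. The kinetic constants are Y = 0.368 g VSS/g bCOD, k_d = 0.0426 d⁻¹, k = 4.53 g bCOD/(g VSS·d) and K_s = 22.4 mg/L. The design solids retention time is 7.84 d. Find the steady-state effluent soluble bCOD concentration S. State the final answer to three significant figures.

S ≈ 2.55 mg/L

For a completely mixed reactor with recycle the Lawrence–McCarty relation gives S = K_s·(1 + k_d·θ_c) / [θ_c·(Y·k − k_d) − 1] = 22.4 × (1 + 0.0426 × 7.84) / [7.84 × (0.368 × 4.53 − 0.0426) − 1] = 29.88 / 11.74 = 2.546 mg/L.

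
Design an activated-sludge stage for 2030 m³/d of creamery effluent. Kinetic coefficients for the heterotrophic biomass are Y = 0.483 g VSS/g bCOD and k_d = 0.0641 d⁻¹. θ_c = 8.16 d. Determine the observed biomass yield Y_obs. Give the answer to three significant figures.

Correct the yield for decay: Y_obs = Y/(1 + k_d θ_c) = 0.483 / (1 + 0.0641 × 8.16) = 0.483 / 1.523 = 0.3171.

Y_obs ≈ 0.317 g VSS/g bCOD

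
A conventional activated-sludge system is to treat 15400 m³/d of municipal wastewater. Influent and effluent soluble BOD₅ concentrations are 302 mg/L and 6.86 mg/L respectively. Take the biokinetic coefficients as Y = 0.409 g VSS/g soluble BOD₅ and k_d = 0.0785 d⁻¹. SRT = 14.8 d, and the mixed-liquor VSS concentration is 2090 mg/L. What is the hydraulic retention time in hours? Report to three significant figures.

τ ≈ 9.49 h

Rearranging the biomass balance for a CMAS with decay, V = Y·Q·ΔS·θ_c / [X·(1+k_d θ_c)] = 0.409 × 15400 × (302 − 6.86) × 14.8 / [2090 × (1 + 0.0785 × 14.8)] = 2.75×10^7 / 4518 = 6089 m³.
Hydraulic retention time τ = V/Q = 6089 / 15400 = 0.3954 d = 9.490 h.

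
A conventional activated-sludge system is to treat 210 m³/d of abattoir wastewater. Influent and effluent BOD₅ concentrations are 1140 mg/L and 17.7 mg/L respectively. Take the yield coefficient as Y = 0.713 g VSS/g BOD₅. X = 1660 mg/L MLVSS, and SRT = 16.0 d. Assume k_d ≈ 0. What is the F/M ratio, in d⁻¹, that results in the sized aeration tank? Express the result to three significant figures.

F/M ≈ 0.0890 d⁻¹

Biomass mass balance (decay neglected): V·X = Y·Q·(S₀ − S)·θ_c, so V = 0.713 × 210 × (1140 − 17.7) × 16.0 / 1660 = 1620 m³.
Food-to-microorganism ratio F/M = Q S₀ / (V X) = 210 × 1140 / (1620 × 1660) = 0.08904 d⁻¹.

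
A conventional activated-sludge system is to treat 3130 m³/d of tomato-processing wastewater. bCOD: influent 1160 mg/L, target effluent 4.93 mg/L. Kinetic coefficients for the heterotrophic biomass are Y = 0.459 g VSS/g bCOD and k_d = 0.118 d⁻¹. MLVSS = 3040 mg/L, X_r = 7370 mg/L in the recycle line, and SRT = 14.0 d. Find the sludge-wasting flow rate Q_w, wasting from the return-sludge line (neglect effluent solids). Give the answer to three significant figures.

From the SRT design equation V = Y Q (S₀−S) θ_c / [X (1 + k_d θ_c)] = 0.459 × 3130 × (1160 − 4.93) × 14.0 / [3040 × (1 + 0.118 × 14.0)] = 2.32×10^7 / 8062 = 2882 m³.
θ_c = V·X/(Q_w·X_r) when wasting from the recycle, so Q_w = V·X/(θ_c·X_r) = 2882 × 3040 / (14.0 × 7370) = 84.90 m³/d.

Q_w ≈ 84.9 m³/d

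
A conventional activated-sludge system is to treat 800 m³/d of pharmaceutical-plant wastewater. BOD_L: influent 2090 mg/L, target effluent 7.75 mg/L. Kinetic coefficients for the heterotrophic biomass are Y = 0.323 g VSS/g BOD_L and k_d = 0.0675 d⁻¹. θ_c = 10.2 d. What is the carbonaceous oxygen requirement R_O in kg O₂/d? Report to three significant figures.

The observed yield is Y_obs = Y/(1 + k_d·θ_c) = 0.323 / (1 + 0.0675 × 10.2) = 0.323 / 1.688 = 0.1913 g VSS per g BOD_L removed.
Mass of BOD_L removed per day: Q(S₀ − S) = 800 × 2082 g/m³ = 1666 kg/d.
Biomass synthesised: P_X = Y_obs × 1666 = 318.7 kg VSS/d.
R_O = Q·(S₀ − S) − 1.42·P_X = 1666 − 1.42 × 318.7 = 1213 kg O₂/d.

R_O ≈ 1210 kg O₂/d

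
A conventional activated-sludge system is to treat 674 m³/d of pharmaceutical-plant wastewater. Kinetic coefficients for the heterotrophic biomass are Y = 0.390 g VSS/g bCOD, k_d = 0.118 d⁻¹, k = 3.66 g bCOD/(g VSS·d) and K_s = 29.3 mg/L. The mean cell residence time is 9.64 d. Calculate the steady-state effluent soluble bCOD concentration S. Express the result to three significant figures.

S ≈ 5.39 mg/L

Effluent substrate depends only on kinetics and SRT: S = K_s(1 + k_d θ_c) / [θ_c(Yk − k_d) − 1] = 29.3 × (1 + 0.118 × 9.64) / [9.64 × (0.390 × 3.66 − 0.118) − 1] = 62.63 / 11.62 = 5.389 mg/L.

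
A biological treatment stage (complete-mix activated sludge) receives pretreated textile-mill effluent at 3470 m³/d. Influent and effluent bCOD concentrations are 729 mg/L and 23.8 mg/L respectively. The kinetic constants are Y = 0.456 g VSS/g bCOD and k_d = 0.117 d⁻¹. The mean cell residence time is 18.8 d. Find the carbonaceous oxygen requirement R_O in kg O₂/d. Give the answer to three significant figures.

The observed yield is Y_obs = Y/(1 + k_d·θ_c) = 0.456 / (1 + 0.117 × 18.8) = 0.456 / 3.200 = 0.1425 g VSS per g bCOD removed.
Q·(S₀ − S) = 3470 × (729 − 23.8) × 10⁻³ = 2447 kg/d removed.
P_X = Y_obs·Q·(S₀ − S) = 0.1425 × 2447 = 348.7 kg VSS/d.
Carbonaceous O₂ demand = substrate oxidised − cell-mass equivalent = 2447 − 1.42 × 348.7 = 1952 kg O₂/d.

R_O ≈ 1950 kg O₂/d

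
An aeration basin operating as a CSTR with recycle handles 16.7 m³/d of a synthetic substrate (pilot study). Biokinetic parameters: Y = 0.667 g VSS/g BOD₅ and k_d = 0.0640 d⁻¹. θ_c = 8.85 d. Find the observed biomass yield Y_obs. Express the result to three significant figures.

Observed yield with endogenous decay: Y_obs = Y / (1 + k_d·θ_c) = 0.667 / (1 + 0.0640 × 8.85) = 0.667 / 1.566 = 0.4258 g VSS/g BOD₅.

Y_obs ≈ 0.426 g VSS/g BOD₅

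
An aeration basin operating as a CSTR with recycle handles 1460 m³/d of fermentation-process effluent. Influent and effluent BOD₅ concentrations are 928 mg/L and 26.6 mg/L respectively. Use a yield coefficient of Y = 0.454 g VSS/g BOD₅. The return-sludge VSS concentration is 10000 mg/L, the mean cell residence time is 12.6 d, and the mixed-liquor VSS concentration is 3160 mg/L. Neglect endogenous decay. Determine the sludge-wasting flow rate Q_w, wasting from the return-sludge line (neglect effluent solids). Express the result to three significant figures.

V·X = Y·Q·ΔS·θ_c gives V = 0.454 × 1460 × (928 − 26.6) × 12.6 / 3160 = 2382 m³.
θ_c = V·X/(Q_w·X_r) when wasting from the recycle, so Q_w = V·X/(θ_c·X_r) = 2382 × 3160 / (12.6 × 10000) = 59.75 m³/d.

Q_w ≈ 59.7 m³/d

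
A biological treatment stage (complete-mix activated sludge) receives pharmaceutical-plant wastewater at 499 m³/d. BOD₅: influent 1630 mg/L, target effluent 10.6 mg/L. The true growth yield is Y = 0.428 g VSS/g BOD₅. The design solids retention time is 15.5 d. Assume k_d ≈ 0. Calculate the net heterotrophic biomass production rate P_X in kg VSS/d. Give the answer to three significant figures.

Since k_d ≈ 0, Y_obs = Y = 0.428 g VSS/g BOD₅.
Mass of BOD₅ removed per day: Q(S₀ − S) = 499 × 1619 g/m³ = 808.1 kg/d.
P_X = Y_obs · Q(S₀ − S) = 0.4280 × 808.1 = 345.9 kg VSS/d.

P_X ≈ 346 kg VSS/d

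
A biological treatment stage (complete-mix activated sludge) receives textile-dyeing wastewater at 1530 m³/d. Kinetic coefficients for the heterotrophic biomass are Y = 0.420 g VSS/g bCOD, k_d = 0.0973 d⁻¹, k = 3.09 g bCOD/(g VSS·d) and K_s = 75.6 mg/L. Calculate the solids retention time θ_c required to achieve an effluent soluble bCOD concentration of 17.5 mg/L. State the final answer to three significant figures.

At the target effluent, Y k S/(K_s+S) = 0.420×3.09×17.5/93.10 = 0.2439 d⁻¹.
Then 1/θ_c = μ − k_d = 0.2439 − 0.0973 = 0.1466 d⁻¹, giving θ_c = 6.819 d.

θ_c ≈ 6.82 d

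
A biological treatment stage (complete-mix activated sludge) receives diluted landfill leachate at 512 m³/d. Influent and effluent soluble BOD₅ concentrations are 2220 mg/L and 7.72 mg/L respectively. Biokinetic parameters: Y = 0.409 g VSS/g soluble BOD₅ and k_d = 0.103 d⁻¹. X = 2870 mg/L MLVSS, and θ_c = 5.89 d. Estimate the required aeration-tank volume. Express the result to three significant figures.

V ≈ 592 m³

Steady-state biomass mass balance: V·X·(1 + k_d·θ_c) = Y·Q·(S₀ − S)·θ_c, so V = 0.409 × 512 × (2220 − 7.72) × 5.89 / [2870 × (1 + 0.103 × 5.89)] = 2.73×10^6 / 4611 = 591.8 m³.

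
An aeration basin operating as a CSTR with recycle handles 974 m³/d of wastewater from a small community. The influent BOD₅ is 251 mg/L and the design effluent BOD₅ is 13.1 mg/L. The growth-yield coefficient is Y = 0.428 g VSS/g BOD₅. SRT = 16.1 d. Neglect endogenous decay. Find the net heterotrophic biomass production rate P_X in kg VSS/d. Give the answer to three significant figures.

P_X ≈ 99.2 kg VSS/d

No decay correction is needed, so Y_obs = Y = 0.428.
ΔS = 251 − 13.1 = 237.9 mg/L, so the substrate removal rate is 974 × 237.9/1000 = 231.7 kg BOD₅/d.
Biomass produced: P_X = Y_obs·Q·ΔS = 0.4280 × 231.7 ≈ 99.17 kg VSS/d.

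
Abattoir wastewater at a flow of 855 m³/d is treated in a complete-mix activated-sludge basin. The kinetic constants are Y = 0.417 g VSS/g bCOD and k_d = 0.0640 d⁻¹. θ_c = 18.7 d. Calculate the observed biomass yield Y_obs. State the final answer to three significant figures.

Observed yield with endogenous decay: Y_obs = Y / (1 + k_d·θ_c) = 0.417 / (1 + 0.0640 × 18.7) = 0.417 / 2.197 = 0.1898 g VSS/g bCOD.

Y_obs ≈ 0.190 g VSS/g bCOD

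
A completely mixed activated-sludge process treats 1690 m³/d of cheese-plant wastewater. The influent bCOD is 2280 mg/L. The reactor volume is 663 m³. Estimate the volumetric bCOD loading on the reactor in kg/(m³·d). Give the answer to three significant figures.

Applied bCOD load per unit volume = Q·S₀/V = (1690 × 2280/1000)/663.0 = 5.812 kg bCOD·m⁻³·d⁻¹.

L_v ≈ 5.81 kg bCOD/(m³·d)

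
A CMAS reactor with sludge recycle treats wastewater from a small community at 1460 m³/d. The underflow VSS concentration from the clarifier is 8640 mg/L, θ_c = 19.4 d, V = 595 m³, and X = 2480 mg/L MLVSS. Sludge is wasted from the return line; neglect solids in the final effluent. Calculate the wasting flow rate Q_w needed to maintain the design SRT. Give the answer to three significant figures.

θ_c = V·X/(Q_w·X_r) when wasting from the recycle, so Q_w = V·X/(θ_c·X_r) = 595.0 × 2480 / (19.4 × 8640) = 8.803 m³/d.

Q_w ≈ 8.80 m³/d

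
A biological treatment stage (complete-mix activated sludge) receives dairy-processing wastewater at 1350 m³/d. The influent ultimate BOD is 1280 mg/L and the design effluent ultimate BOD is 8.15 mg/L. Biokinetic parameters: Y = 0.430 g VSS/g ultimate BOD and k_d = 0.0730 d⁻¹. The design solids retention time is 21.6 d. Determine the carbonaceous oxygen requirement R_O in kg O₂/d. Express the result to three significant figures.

R_O ≈ 1310 kg O₂/d

The observed yield is Y_obs = Y/(1 + k_d·θ_c) = 0.430 / (1 + 0.0730 × 21.6) = 0.430 / 2.577 = 0.1669 g VSS per g ultimate BOD removed.
ΔS = 1280 − 8.15 = 1272 mg/L, so the substrate removal rate is 1350 × 1272/1000 = 1717 kg ultimate BOD/d.
Biomass synthesised: P_X = Y_obs × 1717 = 286.5 kg VSS/d.
R_O = Q·ΔS − 1.42 P_X = 1717 − 406.9 = 1310 kg O₂/d.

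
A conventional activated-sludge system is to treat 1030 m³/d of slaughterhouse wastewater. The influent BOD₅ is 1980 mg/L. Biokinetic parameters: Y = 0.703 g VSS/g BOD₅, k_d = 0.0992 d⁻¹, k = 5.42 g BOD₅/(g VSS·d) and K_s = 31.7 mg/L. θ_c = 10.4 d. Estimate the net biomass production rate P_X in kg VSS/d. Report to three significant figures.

Effluent substrate depends only on kinetics and SRT: S = K_s(1 + k_d θ_c) / [θ_c(Yk − k_d) − 1] = 31.7 × (1 + 0.0992 × 10.4) / [10.4 × (0.703 × 5.42 − 0.0992) − 1] = 64.40 / 37.60 = 1.713 mg/L.
The observed yield is Y_obs = Y/(1 + k_d·θ_c) = 0.703 / (1 + 0.0992 × 10.4) = 0.703 / 2.032 = 0.3460 g VSS per g BOD₅ removed.
Q·(S₀ − S) = 1030 × (1980 − 1.71) × 10⁻³ = 2038 kg/d removed.
So the net sludge growth is P_X = 0.3460 × 2038 = 705.1 kg VSS/d.

P_X ≈ 705 kg VSS/d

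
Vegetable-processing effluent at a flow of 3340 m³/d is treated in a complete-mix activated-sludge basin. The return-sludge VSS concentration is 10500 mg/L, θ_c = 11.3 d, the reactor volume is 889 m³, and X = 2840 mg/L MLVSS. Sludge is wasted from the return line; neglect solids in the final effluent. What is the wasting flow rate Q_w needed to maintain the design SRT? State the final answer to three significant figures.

Q_w ≈ 21.3 m³/d

Wasting from the return line (neglecting effluent solids): Q_w = V·X / (θ_c·X_r) = 889.0 × 2840 / (11.3 × 10500) = 21.28 m³/d.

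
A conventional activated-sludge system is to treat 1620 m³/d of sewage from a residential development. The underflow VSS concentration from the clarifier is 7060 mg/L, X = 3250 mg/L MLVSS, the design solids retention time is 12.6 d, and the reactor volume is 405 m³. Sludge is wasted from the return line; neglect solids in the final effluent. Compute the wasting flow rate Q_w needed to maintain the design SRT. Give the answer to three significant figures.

Wasting from the return line (neglecting effluent solids): Q_w = V·X / (θ_c·X_r) = 405.0 × 3250 / (12.6 × 7060) = 14.80 m³/d.

Q_w ≈ 14.8 m³/d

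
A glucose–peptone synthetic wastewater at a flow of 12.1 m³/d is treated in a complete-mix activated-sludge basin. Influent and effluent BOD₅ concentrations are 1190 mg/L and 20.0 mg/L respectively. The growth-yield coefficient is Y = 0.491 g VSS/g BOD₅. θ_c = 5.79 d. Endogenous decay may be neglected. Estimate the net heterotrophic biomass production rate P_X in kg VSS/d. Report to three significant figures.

With endogenous decay neglected, the observed yield equals the true yield: Y_obs = Y = 0.491 g VSS/g BOD₅.
ΔS = 1190 − 20.0 = 1170 mg/L, so the substrate removal rate is 12.1 × 1170/1000 = 14.16 kg BOD₅/d.
Net biomass production P_X = Y_obs × Q·(S₀ − S) = 0.4910 × 14.16 = 6.951 kg VSS/d.

P_X ≈ 6.95 kg VSS/d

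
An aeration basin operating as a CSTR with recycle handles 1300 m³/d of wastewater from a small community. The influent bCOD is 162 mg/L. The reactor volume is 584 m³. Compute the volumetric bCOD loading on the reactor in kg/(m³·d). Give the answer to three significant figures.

L_v ≈ 0.361 kg bCOD/(m³·d)

Volumetric loading L_v = Q·S₀ / V = 1300 × 162 g/m³ / 584.0 m³ = 360.6 g/(m³·d) = 0.3606 kg bCOD/(m³·d).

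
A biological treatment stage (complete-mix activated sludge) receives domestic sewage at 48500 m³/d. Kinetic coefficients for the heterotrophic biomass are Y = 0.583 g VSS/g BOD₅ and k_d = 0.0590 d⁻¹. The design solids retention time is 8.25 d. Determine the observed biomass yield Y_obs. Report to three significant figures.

Y_obs ≈ 0.392 g VSS/g BOD₅

Observed yield with endogenous decay: Y_obs = Y / (1 + k_d·θ_c) = 0.583 / (1 + 0.0590 × 8.25) = 0.583 / 1.487 = 0.3921 g VSS/g BOD₅.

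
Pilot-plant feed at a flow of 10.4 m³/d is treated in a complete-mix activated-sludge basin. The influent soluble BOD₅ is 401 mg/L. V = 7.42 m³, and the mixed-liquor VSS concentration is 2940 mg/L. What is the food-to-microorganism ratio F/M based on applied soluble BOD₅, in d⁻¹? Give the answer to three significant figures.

F/M ≈ 0.191 d⁻¹

F/M = applied load / biomass = Q·S₀/(V·X) = 10.4 × 401 / (7.420 × 2940) = 0.1912 d⁻¹.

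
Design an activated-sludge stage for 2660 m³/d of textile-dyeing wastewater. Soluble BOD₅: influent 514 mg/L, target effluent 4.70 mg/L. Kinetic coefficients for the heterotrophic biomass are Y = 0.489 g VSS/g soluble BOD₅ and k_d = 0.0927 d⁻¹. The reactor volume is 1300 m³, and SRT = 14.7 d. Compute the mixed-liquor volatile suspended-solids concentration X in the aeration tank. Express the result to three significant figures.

X ≈ 3170 mg/L

From V·X·(1 + k_d·θ_c) = Y·Q·(S₀ − S)·θ_c: X = 0.489 × 2660 × (514 − 4.70) × 14.7 / [1300 × (1 + 0.0927 × 14.7)] = 3171 mg/L.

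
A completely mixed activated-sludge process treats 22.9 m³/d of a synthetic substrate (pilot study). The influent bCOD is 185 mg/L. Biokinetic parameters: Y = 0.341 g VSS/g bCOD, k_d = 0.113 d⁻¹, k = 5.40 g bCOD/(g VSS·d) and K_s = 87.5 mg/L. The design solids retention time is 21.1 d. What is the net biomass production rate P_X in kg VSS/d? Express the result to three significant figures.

P_X ≈ 0.408 kg VSS/d

From the Monod/SRT balance for a CMAS, S = K_s·(1+k_d θ_c)/[θ_c·(Y k − k_d) − 1] = 87.5 × (1 + 0.113 × 21.1) / [21.1 × (0.341 × 5.40 − 0.113) − 1] = 296.1 / 35.47 = 8.349 mg/L.
The observed yield is Y_obs = Y/(1 + k_d·θ_c) = 0.341 / (1 + 0.113 × 21.1) = 0.341 / 3.384 = 0.1008 g VSS per g bCOD removed.
Q·(S₀ − S) = 22.9 × (185 − 8.35) × 10⁻³ = 4.045 kg/d removed.
P_X = Y_obs · Q(S₀ − S) = 0.1008 × 4.045 = 0.4076 kg VSS/d.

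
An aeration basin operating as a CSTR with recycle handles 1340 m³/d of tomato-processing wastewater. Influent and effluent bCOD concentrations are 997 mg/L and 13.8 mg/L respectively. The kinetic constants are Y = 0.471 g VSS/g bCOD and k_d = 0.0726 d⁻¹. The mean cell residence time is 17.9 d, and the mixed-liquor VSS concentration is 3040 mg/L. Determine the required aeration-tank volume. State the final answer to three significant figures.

V ≈ 1590 m³

Steady-state biomass mass balance: V·X·(1 + k_d·θ_c) = Y·Q·(S₀ − S)·θ_c, so V = 0.471 × 1340 × (997 − 13.8) × 17.9 / [3040 × (1 + 0.0726 × 17.9)] = 1.11×10^7 / 6991 = 1589 m³.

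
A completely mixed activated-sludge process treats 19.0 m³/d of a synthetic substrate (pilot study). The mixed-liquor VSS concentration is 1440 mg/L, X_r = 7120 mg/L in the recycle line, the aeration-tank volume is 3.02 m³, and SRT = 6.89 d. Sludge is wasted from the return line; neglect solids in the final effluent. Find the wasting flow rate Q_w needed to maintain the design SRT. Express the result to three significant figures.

Wasting from the return line (neglecting effluent solids): Q_w = V·X / (θ_c·X_r) = 3.020 × 1440 / (6.89 × 7120) = 0.08865 m³/d.

Q_w ≈ 0.0886 m³/d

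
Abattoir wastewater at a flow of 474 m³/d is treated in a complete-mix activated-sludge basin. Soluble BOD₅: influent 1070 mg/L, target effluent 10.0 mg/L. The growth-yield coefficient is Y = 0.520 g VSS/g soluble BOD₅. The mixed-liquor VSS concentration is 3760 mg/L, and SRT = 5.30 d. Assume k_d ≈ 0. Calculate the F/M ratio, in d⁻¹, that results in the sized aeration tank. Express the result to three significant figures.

F/M ≈ 0.366 d⁻¹

V·X = Y·Q·ΔS·θ_c gives V = 0.520 × 474 × (1070 − 10.0) × 5.30 / 3760 = 368.3 m³.
F/M = Q·S₀ / (V·X) = 474 × 1070 / (368.3 × 3760) = 0.3663 g soluble BOD₅·(g VSS·d)⁻¹.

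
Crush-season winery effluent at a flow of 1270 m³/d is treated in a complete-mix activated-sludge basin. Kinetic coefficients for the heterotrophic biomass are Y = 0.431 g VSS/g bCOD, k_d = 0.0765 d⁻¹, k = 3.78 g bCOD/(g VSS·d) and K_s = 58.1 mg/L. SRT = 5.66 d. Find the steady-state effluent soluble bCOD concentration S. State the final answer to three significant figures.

S ≈ 10.7 mg/L

From the Monod/SRT balance for a CMAS, S = K_s·(1+k_d θ_c)/[θ_c·(Y k − k_d) − 1] = 58.1 × (1 + 0.0765 × 5.66) / [5.66 × (0.431 × 3.78 − 0.0765) − 1] = 83.26 / 7.788 = 10.69 mg/L.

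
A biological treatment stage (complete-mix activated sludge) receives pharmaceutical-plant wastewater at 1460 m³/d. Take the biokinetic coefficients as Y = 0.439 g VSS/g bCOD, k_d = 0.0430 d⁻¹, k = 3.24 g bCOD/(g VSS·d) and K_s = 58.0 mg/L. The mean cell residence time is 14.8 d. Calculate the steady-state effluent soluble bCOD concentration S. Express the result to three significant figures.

S ≈ 4.89 mg/L

From the Monod/SRT balance for a CMAS, S = K_s·(1+k_d θ_c)/[θ_c·(Y k − k_d) − 1] = 58.0 × (1 + 0.0430 × 14.8) / [14.8 × (0.439 × 3.24 − 0.0430) − 1] = 94.91 / 19.41 = 4.889 mg/L.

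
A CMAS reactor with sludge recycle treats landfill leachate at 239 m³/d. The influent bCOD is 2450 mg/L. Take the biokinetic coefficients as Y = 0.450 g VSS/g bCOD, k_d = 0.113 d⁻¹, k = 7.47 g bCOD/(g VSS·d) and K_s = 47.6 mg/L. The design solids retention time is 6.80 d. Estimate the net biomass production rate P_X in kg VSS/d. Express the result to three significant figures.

For a completely mixed reactor with recycle the Lawrence–McCarty relation gives S = K_s·(1 + k_d·θ_c) / [θ_c·(Y·k − k_d) − 1] = 47.6 × (1 + 0.113 × 6.80) / [6.80 × (0.450 × 7.47 − 0.113) − 1] = 84.18 / 21.09 = 3.991 mg/L.
Correct the yield for decay: Y_obs = Y/(1 + k_d θ_c) = 0.450 / (1 + 0.113 × 6.80) = 0.450 / 1.768 = 0.2545.
ΔS = 2450 − 3.99 = 2446 mg/L, so the substrate removal rate is 239 × 2446/1000 = 584.6 kg bCOD/d.
So the net sludge growth is P_X = 0.2545 × 584.6 = 148.8 kg VSS/d.

P_X ≈ 149 kg VSS/d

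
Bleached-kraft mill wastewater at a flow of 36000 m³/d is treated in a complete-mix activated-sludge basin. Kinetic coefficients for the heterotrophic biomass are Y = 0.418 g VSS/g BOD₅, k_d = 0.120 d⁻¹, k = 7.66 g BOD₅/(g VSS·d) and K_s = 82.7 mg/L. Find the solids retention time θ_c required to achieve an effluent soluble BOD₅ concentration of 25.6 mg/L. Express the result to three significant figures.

θ_c ≈ 1.57 d

At the target effluent, Y k S/(K_s+S) = 0.418×7.66×25.6/108.3 = 0.7569 d⁻¹.
1/θ_c = 0.7569 − 0.120 = 0.6369 d⁻¹, so θ_c = 1.570 d.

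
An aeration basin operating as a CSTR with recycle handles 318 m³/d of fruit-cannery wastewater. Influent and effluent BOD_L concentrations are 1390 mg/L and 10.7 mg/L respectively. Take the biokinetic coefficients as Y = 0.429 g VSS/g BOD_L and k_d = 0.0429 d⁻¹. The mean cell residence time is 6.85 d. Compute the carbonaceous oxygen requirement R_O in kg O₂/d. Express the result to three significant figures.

R_O ≈ 232 kg O₂/d

The observed yield is Y_obs = Y/(1 + k_d·θ_c) = 0.429 / (1 + 0.0429 × 6.85) = 0.429 / 1.294 = 0.3316 g VSS per g BOD_L removed.
Mass of BOD_L removed per day: Q(S₀ − S) = 318 × 1379 g/m³ = 438.6 kg/d.
Net sludge production P_X = 0.3316 × 438.6 = 145.4 kg VSS/d.
R_O = Q·ΔS − 1.42 P_X = 438.6 − 206.5 = 232.1 kg O₂/d.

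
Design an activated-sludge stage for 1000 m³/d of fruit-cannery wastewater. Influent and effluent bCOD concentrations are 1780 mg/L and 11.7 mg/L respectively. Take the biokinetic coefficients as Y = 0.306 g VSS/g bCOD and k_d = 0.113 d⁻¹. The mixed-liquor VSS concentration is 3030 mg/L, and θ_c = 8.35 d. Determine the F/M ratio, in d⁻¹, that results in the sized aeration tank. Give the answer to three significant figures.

F/M ≈ 0.766 d⁻¹

Steady-state biomass mass balance: V·X·(1 + k_d·θ_c) = Y·Q·(S₀ − S)·θ_c, so V = 0.306 × 1000 × (1780 − 11.7) × 8.35 / [3030 × (1 + 0.113 × 8.35)] = 4.52×10^6 / 5889 = 767.2 m³.
Food-to-microorganism ratio F/M = Q S₀ / (V X) = 1000 × 1780 / (767.2 × 3030) = 0.7657 d⁻¹.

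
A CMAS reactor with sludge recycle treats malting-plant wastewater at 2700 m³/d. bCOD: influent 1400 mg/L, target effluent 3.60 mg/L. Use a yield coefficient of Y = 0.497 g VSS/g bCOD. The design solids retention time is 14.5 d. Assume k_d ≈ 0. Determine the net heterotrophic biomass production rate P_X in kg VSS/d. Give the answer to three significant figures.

P_X ≈ 1870 kg VSS/d

No decay correction is needed, so Y_obs = Y = 0.497.
Mass of bCOD removed per day: Q(S₀ − S) = 2700 × 1396 g/m³ = 3770 kg/d.
P_X = Y_obs · Q(S₀ − S) = 0.4970 × 3770 = 1874 kg VSS/d.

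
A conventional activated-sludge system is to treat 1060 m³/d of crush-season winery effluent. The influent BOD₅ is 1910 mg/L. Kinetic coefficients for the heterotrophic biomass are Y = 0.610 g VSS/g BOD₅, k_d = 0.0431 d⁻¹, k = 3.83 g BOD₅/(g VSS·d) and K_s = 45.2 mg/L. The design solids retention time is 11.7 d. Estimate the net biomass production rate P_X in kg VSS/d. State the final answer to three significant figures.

From the Monod/SRT balance for a CMAS, S = K_s·(1+k_d θ_c)/[θ_c·(Y k − k_d) − 1] = 45.2 × (1 + 0.0431 × 11.7) / [11.7 × (0.610 × 3.83 − 0.0431) − 1] = 67.99 / 25.83 = 2.632 mg/L.
Correct the yield for decay: Y_obs = Y/(1 + k_d θ_c) = 0.610 / (1 + 0.0431 × 11.7) = 0.610 / 1.504 = 0.4055.
ΔS = 1910 − 2.63 = 1907 mg/L, so the substrate removal rate is 1060 × 1907/1000 = 2022 kg BOD₅/d.
So the net sludge growth is P_X = 0.4055 × 2022 = 819.9 kg VSS/d.

P_X ≈ 820 kg VSS/d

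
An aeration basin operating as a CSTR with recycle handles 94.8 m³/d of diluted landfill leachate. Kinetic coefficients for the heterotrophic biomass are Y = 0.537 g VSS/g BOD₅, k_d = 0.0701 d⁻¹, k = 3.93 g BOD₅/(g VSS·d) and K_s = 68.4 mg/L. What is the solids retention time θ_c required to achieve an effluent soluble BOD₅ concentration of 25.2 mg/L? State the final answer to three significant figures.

From 1/θ_c = Y·k·S/(K_s + S) − k_d: Y·k·S/(K_s+S) = 0.537 × 3.93 × 25.2 / (68.4 + 25.2) = 0.5682 d⁻¹.
1/θ_c = 0.5682 − 0.0701 = 0.4981 d⁻¹, so θ_c = 2.008 d.

θ_c ≈ 2.01 d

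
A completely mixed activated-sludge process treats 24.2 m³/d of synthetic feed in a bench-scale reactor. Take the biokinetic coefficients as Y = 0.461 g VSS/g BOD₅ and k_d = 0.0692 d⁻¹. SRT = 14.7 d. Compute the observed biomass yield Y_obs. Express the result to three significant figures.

Y_obs ≈ 0.229 g VSS/g BOD₅

Y_obs = Y / (1 + k_d θ_c) = 0.461 / (1 + 0.0692 × 14.7) = 0.461 / 2.017 = 0.2285.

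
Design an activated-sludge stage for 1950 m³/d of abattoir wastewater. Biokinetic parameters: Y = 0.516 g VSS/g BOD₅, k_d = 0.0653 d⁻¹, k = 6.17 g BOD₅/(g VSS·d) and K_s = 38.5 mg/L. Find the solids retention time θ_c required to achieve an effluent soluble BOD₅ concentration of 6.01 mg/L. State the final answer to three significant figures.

At the target effluent, Y k S/(K_s+S) = 0.516×6.17×6.01/44.51 = 0.4299 d⁻¹.
θ_c = 1/(μ − k_d) = 1/(0.4299 − 0.0653) = 1/0.3646 = 2.743 d.

θ_c ≈ 2.74 d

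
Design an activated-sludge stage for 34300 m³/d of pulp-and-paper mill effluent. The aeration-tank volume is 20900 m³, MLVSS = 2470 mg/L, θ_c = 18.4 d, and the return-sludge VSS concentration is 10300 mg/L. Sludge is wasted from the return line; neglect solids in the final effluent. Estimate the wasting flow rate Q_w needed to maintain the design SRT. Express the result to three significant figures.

Q_w ≈ 272 m³/d

θ_c = V·X/(Q_w·X_r) when wasting from the recycle, so Q_w = V·X/(θ_c·X_r) = 20900 × 2470 / (18.4 × 10300) = 272.4 m³/d.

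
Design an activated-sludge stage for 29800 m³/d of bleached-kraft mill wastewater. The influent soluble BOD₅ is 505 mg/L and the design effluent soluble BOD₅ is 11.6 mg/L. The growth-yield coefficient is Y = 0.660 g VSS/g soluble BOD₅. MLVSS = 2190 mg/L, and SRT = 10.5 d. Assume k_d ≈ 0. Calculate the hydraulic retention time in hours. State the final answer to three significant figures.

τ ≈ 37.5 h

V·X = Y·Q·ΔS·θ_c gives V = 0.660 × 29800 × (505 − 11.6) × 10.5 / 2190 = 46527 m³.
HRT = V/Q = 46527 m³ / 29800 m³·d⁻¹ = 1.561 d × 24 = 37.47 h.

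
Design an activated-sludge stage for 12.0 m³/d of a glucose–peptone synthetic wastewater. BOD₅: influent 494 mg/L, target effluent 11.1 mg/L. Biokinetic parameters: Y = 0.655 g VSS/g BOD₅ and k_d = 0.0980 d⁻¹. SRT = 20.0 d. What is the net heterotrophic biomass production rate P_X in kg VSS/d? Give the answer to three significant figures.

P_X ≈ 1.28 kg VSS/d

Observed yield with endogenous decay: Y_obs = Y / (1 + k_d·θ_c) = 0.655 / (1 + 0.0980 × 20.0) = 0.655 / 2.960 = 0.2213 g VSS/g BOD₅.
Substrate removed = Q·(S₀ − S) = 12.0 m³/d × (494 − 11.1) g/m³ = 5.79×10^3 g/d = 5.795 kg/d.
Net biomass production P_X = Y_obs × Q·(S₀ − S) = 0.2213 × 5.795 = 1.282 kg VSS/d.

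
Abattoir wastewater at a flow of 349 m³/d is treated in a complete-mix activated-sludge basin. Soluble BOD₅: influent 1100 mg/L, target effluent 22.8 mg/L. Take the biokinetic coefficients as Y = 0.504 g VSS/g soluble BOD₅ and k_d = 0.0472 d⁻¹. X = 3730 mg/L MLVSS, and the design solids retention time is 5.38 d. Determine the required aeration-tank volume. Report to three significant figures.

Rearranging the biomass balance for a CMAS with decay, V = Y·Q·ΔS·θ_c / [X·(1+k_d θ_c)] = 0.504 × 349 × (1100 − 22.8) × 5.38 / [3730 × (1 + 0.0472 × 5.38)] = 1.02×10^6 / 4677 = 217.9 m³.

V ≈ 218 m³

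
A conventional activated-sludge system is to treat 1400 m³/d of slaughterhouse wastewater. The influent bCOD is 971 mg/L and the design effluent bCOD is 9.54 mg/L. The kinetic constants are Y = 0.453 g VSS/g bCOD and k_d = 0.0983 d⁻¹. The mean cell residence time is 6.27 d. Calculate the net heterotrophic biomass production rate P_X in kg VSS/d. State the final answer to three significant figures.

P_X ≈ 377 kg VSS/d

Correct the yield for decay: Y_obs = Y/(1 + k_d θ_c) = 0.453 / (1 + 0.0983 × 6.27) = 0.453 / 1.616 = 0.2803.
Substrate removed = Q·(S₀ − S) = 1400 m³/d × (971 − 9.54) g/m³ = 1.35×10^6 g/d = 1346 kg/d.
P_X = Y_obs · Q(S₀ − S) = 0.2803 × 1346 = 377.2 kg VSS/d.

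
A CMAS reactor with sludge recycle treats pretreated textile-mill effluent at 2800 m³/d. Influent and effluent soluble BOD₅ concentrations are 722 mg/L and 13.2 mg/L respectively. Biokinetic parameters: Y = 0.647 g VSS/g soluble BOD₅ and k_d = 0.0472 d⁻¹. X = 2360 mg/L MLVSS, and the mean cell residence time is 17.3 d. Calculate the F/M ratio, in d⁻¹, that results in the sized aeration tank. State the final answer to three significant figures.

F/M ≈ 0.165 d⁻¹

From the SRT design equation V = Y Q (S₀−S) θ_c / [X (1 + k_d θ_c)] = 0.647 × 2800 × (722 − 13.2) × 17.3 / [2360 × (1 + 0.0472 × 17.3)] = 2.22×10^7 / 4287 = 5182 m³.
F/M = applied load / biomass = Q·S₀/(V·X) = 2800 × 722 / (5182 × 2360) = 0.1653 d⁻¹.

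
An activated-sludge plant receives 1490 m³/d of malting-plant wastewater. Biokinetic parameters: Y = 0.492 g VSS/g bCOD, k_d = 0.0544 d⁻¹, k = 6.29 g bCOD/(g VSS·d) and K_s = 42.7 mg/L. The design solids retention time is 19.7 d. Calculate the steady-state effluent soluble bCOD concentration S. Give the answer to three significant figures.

Effluent substrate depends only on kinetics and SRT: S = K_s(1 + k_d θ_c) / [θ_c(Yk − k_d) − 1] = 42.7 × (1 + 0.0544 × 19.7) / [19.7 × (0.492 × 6.29 − 0.0544) − 1] = 88.46 / 58.89 = 1.502 mg/L.

S ≈ 1.50 mg/L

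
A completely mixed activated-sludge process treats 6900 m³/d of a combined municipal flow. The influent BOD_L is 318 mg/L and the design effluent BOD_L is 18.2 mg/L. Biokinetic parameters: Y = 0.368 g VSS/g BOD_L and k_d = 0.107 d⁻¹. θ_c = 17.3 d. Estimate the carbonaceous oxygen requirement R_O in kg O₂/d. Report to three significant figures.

The observed yield is Y_obs = Y/(1 + k_d·θ_c) = 0.368 / (1 + 0.107 × 17.3) = 0.368 / 2.851 = 0.1291 g VSS per g BOD_L removed.
Substrate removed = Q·(S₀ − S) = 6900 m³/d × (318 − 18.2) g/m³ = 2.07×10^6 g/d = 2069 kg/d.
Biomass synthesised: P_X = Y_obs × 2069 = 267.0 kg VSS/d.
R_O = Q·ΔS − 1.42 P_X = 2069 − 379.1 = 1689 kg O₂/d.

R_O ≈ 1690 kg O₂/d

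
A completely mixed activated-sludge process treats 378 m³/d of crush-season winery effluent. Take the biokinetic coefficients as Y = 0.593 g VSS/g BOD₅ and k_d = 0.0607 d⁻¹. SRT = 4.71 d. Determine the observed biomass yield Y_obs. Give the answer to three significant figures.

Y_obs ≈ 0.461 g VSS/g BOD₅

Y_obs = Y / (1 + k_d θ_c) = 0.593 / (1 + 0.0607 × 4.71) = 0.593 / 1.286 = 0.4612.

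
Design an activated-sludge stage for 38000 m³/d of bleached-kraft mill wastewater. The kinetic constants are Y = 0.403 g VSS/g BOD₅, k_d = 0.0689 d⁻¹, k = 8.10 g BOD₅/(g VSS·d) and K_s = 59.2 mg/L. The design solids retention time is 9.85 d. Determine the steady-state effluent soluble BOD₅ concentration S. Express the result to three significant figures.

Effluent substrate depends only on kinetics and SRT: S = K_s(1 + k_d θ_c) / [θ_c(Yk − k_d) − 1] = 59.2 × (1 + 0.0689 × 9.85) / [9.85 × (0.403 × 8.10 − 0.0689) − 1] = 99.38 / 30.47 = 3.261 mg/L.

S ≈ 3.26 mg/L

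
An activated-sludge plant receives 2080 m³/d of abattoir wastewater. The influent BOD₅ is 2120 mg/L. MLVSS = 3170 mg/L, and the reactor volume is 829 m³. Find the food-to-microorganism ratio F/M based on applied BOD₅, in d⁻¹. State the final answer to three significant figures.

F/M = Q·S₀ / (V·X) = 2080 × 2120 / (829.0 × 3170) = 1.678 g BOD₅·(g VSS·d)⁻¹.

F/M ≈ 1.68 d⁻¹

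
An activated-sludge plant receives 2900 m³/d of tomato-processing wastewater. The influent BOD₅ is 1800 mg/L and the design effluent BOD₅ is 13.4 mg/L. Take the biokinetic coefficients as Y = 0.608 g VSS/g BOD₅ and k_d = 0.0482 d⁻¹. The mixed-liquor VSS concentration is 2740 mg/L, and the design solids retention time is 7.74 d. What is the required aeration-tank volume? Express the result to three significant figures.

V ≈ 6480 m³

From the SRT design equation V = Y Q (S₀−S) θ_c / [X (1 + k_d θ_c)] = 0.608 × 2900 × (1800 − 13.4) × 7.74 / [2740 × (1 + 0.0482 × 7.74)] = 2.44×10^7 / 3762 = 6481 m³.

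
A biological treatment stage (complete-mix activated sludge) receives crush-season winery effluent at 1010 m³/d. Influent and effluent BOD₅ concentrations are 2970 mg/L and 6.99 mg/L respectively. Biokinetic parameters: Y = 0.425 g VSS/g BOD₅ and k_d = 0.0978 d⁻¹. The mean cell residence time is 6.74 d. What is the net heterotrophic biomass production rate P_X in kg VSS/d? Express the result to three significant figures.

Observed yield with endogenous decay: Y_obs = Y / (1 + k_d·θ_c) = 0.425 / (1 + 0.0978 × 6.74) = 0.425 / 1.659 = 0.2562 g VSS/g BOD₅.
Substrate removed = Q·(S₀ − S) = 1010 m³/d × (2970 − 6.99) g/m³ = 2.99×10^6 g/d = 2993 kg/d.
P_X = Y_obs · Q(S₀ − S) = 0.2562 × 2993 = 766.6 kg VSS/d.

P_X ≈ 767 kg VSS/d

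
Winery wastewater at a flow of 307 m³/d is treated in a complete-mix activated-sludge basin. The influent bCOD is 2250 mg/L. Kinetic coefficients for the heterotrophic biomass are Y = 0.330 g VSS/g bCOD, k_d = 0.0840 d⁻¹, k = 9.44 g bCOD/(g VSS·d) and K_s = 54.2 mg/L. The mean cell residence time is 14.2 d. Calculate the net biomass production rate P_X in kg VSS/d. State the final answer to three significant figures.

Effluent substrate depends only on kinetics and SRT: S = K_s(1 + k_d θ_c) / [θ_c(Yk − k_d) − 1] = 54.2 × (1 + 0.0840 × 14.2) / [14.2 × (0.330 × 9.44 − 0.0840) − 1] = 118.8 / 42.04 = 2.827 mg/L.
Y_obs = Y / (1 + k_d θ_c) = 0.330 / (1 + 0.0840 × 14.2) = 0.330 / 2.193 = 0.1505.
Substrate removed = Q·(S₀ − S) = 307 m³/d × (2250 − 2.83) g/m³ = 6.9×10^5 g/d = 689.9 kg/d.
So the net sludge growth is P_X = 0.1505 × 689.9 = 103.8 kg VSS/d.

P_X ≈ 104 kg VSS/d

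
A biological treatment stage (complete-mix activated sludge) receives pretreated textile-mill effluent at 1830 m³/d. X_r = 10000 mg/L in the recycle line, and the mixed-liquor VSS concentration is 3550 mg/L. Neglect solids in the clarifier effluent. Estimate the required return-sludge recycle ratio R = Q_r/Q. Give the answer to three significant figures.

R = Q_r/Q = X/(X_r − X) = 3550 / (10000 − 3550) = 0.5504.

R ≈ 0.550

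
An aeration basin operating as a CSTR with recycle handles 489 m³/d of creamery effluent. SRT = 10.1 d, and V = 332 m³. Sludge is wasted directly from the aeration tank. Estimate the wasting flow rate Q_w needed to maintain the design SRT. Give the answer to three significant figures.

With mixed-liquor wasting, θ_c = V/Q_w, so Q_w = V/θ_c = 332.0/10.1 = 32.87 m³/d.

Q_w ≈ 32.9 m³/d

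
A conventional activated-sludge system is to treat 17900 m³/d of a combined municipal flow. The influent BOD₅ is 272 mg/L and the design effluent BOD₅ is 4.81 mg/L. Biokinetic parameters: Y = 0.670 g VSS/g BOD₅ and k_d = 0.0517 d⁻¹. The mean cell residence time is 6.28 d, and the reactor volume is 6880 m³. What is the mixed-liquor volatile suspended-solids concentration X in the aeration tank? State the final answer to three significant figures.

X ≈ 2210 mg/L

From V·X·(1 + k_d·θ_c) = Y·Q·(S₀ − S)·θ_c: X = 0.670 × 17900 × (272 − 4.81) × 6.28 / [6880 × (1 + 0.0517 × 6.28)] = 2208 mg/L.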